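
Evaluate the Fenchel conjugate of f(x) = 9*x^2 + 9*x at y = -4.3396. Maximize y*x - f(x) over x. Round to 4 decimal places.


f*(y) = sup_x {y*x - a*x^2 - b*x} = sup_x {(y-b)*x - a*x^2}
FOC: (y - b) - 2a*x = 0 => x* = (y - b)/(2a)
x* = (-4.3396 - 9)/(2*9) = -0.7411
f*(-4.3396) = (y-b)^2/(4a) = (-4.3396 - 9)^2/(4*9)
= 177.9449/36 = 4.9429


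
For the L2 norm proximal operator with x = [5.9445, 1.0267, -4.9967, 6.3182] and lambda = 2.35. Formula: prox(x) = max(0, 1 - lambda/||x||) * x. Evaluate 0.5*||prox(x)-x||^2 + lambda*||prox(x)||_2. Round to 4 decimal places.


Step 1: Compute ||x||.
||x|| = 10.0637
Step 2: Compute scaling factor.
scale = max(0, 1 - 2.35/10.0637) = 0.7665
Step 3: prox(x) = [4.5564, 0.787, -3.8299, 4.8428]
||prox(x)|| = 7.7137
Step 4: Proximal objective.
0.5*||prox-x||^2 = 2.7613
lambda*||prox|| = 18.1272
Total = 20.8884


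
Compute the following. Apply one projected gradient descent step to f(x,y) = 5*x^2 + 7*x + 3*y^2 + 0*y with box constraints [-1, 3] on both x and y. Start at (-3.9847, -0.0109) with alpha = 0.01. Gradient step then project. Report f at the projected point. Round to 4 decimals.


Step 1: Compute gradient at (-3.9847, -0.0109).
grad_x = 2*5*-3.9847 + 7 = -32.847
grad_y = 2*3*-0.0109 + 0 = -0.0654
Step 2: Gradient step.
x_raw = -3.9847 - 0.01*-32.847 = -3.6562
y_raw = -0.0109 - 0.01*-0.0654 = -0.0102
Step 3: Project onto [-1, 3].
x_proj = clip(-3.6562) = -1.0
y_proj = clip(-0.0102) = -0.0102
Step 4: Evaluate f.
f(-1.0, -0.0102) = -1.9997


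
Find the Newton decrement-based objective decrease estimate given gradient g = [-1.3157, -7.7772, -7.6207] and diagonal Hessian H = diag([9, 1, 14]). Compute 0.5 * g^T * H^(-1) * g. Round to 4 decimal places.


Step 1: H is diagonal, so H^(-1) * g = [-0.1462, -7.7772, -0.5443].
Step 2: g^T H^(-1) g = sum_i g_i^2 / H_ii
  = (-1.3157)^2/9 + (-7.7772)^2/1 + (-7.6207)^2/14
  = 0.1923 + 60.4848 + 4.1482 = 64.8254
Step 3: Objective decrease = 0.5 * g^T H^(-1) g = 32.4127


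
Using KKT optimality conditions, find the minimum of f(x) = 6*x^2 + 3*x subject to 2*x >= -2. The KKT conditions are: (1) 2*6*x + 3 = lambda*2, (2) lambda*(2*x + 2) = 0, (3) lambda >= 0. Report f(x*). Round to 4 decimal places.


Step 1: Try lambda = 0 (constraint inactive).
Stationarity: 2*6*x + 3 = 0
x* = -3/(2*6) = -0.25
Check constraint: 2*-0.25 = -0.5 >= -2 -- satisfied.
Step 2: Compute optimal value.
f(x*) = 6*(-0.25)^2 + 3*(-0.25) = -0.375


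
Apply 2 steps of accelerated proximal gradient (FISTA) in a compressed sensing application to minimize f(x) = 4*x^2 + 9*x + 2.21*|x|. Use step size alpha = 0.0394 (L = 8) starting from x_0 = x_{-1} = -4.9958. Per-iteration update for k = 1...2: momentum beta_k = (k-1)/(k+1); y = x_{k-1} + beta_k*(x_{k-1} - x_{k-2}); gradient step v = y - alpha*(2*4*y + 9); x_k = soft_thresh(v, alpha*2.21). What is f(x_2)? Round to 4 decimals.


FISTA on f(x) = 4*x^2 + 9*x + 2.21*|x|
L = 8, alpha = 0.0394
Iteration 1: beta = 0.0, y = -4.9958 + 0.0*(-4.9958 + 4.9958) = -4.9958
  grad(y) = -30.9664, v = y - alpha*grad = -3.7757
  prox(v) = soft_thresh(-3.7757, 0.0871) = -3.6886
Iteration 2: beta = 0.3333, y = -3.6886 + 0.3333*(-3.6886 + 4.9958) = -3.2529
  grad(y) = -17.0235, v = y - alpha*grad = -2.5822
  prox(v) = soft_thresh(-2.5822, 0.0871) = -2.4951
f(x_2) = 4*(-2.4951)^2 + 9*(-2.4951) + 2.21*|-2.4951| = 7.9608


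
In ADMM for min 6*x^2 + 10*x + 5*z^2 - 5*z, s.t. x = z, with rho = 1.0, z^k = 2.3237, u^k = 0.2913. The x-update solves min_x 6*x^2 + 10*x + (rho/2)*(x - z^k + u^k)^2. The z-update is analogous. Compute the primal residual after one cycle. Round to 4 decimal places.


ADMM iteration with rho = 1.0, z^k = 2.3237, u^k = 0.2913
Step 1: x-update.
Minimize 6*x^2 + 10*x + (1.0/2)*(x - 2.3237 + 0.2913)^2
FOC: (2*6 + 1.0)*x = -10 + 1.0*(2.3237 - 0.2913)
x^{k+1} = -0.6129
Step 2: z-update.
Minimize 5*z^2 - 5*z + (1.0/2)*(-0.6129 - z + 0.2913)^2
FOC: (2*5 + 1.0)*z = 5 + 1.0*(-0.6129 + 0.2913)
z^{k+1} = 0.4253
Step 3: u-update.
u^{k+1} = 0.2913 - 0.6129 - 0.4253 = -0.7469
Step 4: Primal residual = |-0.6129 - 0.4253| = 1.0382


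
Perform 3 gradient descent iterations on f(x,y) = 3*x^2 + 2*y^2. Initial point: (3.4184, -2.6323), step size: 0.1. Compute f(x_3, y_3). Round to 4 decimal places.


Gradient descent on f(x,y) = 3*x^2 + 2*y^2.
Starting point: (3.4184, -2.6323), alpha = 0.1
Step 1: grad_x = 2*3*3.4184 = 20.5104, grad_y = 2*2*-2.6323 = -10.5292
  x_1 = 3.4184 - 0.1*20.5104 = 1.3674
  y_1 = -2.6323 - 0.1*-10.5292 = -1.5794
Step 2: grad_x = 2*3*1.3674 = 8.2042, grad_y = 2*2*-1.5794 = -6.3175
  x_2 = 1.3674 - 0.1*8.2042 = 0.5469
  y_2 = -1.5794 - 0.1*-6.3175 = -0.9476
Step 3: grad_x = 2*3*0.5469 = 3.2817, grad_y = 2*2*-0.9476 = -3.7905
  x_3 = 0.5469 - 0.1*3.2817 = 0.2188
  y_3 = -0.9476 - 0.1*-3.7905 = -0.5686
f(0.2188, -0.5686) = 3*0.2188^2 + 2*(-0.5686)^2 = 0.7902


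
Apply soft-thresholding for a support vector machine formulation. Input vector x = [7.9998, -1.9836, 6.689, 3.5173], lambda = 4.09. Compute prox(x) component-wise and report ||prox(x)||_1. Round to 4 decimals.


Soft-thresholding with lambda = 4.09:
prox(7.9998) = sign(7.9998)*max(|7.9998| - 4.09, 0) = 3.9098
prox(-1.9836) = sign(-1.9836)*max(|-1.9836| - 4.09, 0) = 0.0
prox(6.689) = sign(6.689)*max(|6.689| - 4.09, 0) = 2.599
prox(3.5173) = sign(3.5173)*max(|3.5173| - 4.09, 0) = 0.0
prox(x) = [3.9098, 0.0, 2.599, 0.0]
||prox(x)||_1 = 3.9098 + 0.0 + 2.599 + 0.0 = 6.5088


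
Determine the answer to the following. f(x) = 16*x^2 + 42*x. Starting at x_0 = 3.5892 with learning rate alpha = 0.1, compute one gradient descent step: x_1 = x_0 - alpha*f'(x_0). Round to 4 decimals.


We compute the gradient at x_0 and apply the update.
f'(x) = 32*x + 42
f'(3.5892) = 32*3.5892 + 42 = 156.8544
x_1 = 3.5892 - 0.1*156.8544 = -12.0962


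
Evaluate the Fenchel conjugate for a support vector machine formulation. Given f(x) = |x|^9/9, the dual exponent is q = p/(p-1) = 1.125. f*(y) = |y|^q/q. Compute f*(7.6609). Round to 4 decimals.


The conjugate exponent q satisfies 1/p + 1/q = 1.
p = 9, so q = 9/(9 - 1) = 1.125
|y|^q = 7.6609^1.125 = 9.8813
f*(7.6609) = 9.8813 / 1.125 = 8.7834


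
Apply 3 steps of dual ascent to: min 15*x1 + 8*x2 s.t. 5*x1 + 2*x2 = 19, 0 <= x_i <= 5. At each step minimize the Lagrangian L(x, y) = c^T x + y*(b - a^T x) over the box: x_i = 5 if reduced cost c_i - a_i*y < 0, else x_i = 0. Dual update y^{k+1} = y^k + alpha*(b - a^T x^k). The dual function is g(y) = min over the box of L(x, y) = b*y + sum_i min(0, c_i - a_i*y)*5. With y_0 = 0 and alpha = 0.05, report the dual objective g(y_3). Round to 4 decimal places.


Dual ascent for LP: min 15*x1 + 8*x2, 5*x1 + 2*x2 = 19, 0 <= x_i <= 5
Step 1: y^k = 0.0, reduced costs: (15.0, 8.0)
  x^k = (0.0, 0.0), subgradient = b - a^T x = 19.0
  y^{k+1} = 0.0 + 0.05*19.0 = 0.95
Step 2: y^k = 0.95, reduced costs: (10.25, 6.1)
  x^k = (0.0, 0.0), subgradient = b - a^T x = 19.0
  y^{k+1} = 0.95 + 0.05*19.0 = 1.9
Step 3: y^k = 1.9, reduced costs: (5.5, 4.2)
  x^k = (0.0, 0.0), subgradient = b - a^T x = 19.0
  y^{k+1} = 1.9 + 0.05*19.0 = 2.85
Dual objective at y_3 = 2.85: reduced costs (0.75, 2.3), box minimizer x = (0.0, 0.0)
g(y_3) = b*y + (c1 - a1*y)*x1 + (c2 - a2*y)*x2 = 19*2.85 + 0.75*0.0 + 2.3*0.0 = 54.15 + 0.0 + 0.0 = 54.15


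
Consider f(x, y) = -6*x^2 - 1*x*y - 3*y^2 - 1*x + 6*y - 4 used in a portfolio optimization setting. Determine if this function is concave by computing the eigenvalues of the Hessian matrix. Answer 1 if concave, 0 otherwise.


The Hessian of f(x,y) = -6*x^2 - 1*x*y - 3*y^2 - 1*x + 6*y - 4 is:
H = [[-12, -1], [-1, -6]]
Trace = -12 - 6 = -18
Determinant = -12*-6 - (-1)^2 = 71
Discriminant = (-18)^2 - 4*71 = 40.0
Eigenvalues: lambda_1 = -12.1623, lambda_2 = -5.8377
The function is concave.

1


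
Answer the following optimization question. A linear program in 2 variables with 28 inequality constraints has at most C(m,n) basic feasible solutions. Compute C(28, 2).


Each vertex corresponds to some choice of n active constraints out of m, so the number of vertices is at most C(m, n) = m! / (n!(m-n)!).
m = 28, n = 2
Numerator: 28 * 27
Denominator: 2! = 2
C(28, 2) = 378


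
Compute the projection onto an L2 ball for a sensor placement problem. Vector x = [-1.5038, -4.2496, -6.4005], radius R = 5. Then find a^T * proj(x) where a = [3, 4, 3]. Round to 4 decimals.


Step 1: Compute ||x|| (intermediates to 6 decimals).
||x|| = sqrt((-1.5038)^2 + (-4.2496)^2 + (-6.4005)^2) = 7.828596
Step 2: Project.
Since ||x|| > R, scale = R/||x|| = 5/7.828596 = 0.638684, proj(x) = scale * x
proj(x) = [-0.960453, -2.714152, -4.087897]
Step 3: Dot product.
a^T * proj(x) = 3*(-0.960453) + 4*(-2.714152) + 3*(-4.087897) = -26.0017


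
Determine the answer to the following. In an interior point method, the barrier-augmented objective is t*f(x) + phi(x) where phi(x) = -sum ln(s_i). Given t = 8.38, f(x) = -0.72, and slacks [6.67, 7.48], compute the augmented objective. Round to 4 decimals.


Step 1: Compute log-barrier.
ln values: [1.8976, 2.0122]
phi = -(1.8976 + 2.0122) = -3.9099
Step 2: Compute augmented objective.
t*f(x) = 8.38*-0.72 = -6.0336
Total = -6.0336 - 3.9099 = -9.9435


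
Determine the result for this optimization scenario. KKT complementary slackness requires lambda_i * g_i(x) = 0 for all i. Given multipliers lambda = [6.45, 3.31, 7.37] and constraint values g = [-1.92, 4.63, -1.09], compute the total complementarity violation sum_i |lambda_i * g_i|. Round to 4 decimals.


KKT complementary slackness check:
lambda_1 * g_1 = 6.45 * -1.92 = -12.384
lambda_2 * g_2 = 3.31 * 4.63 = 15.3253
lambda_3 * g_3 = 7.37 * -1.09 = -8.0333
Total violation = 12.384 + 15.3253 + 8.0333 = 35.7426


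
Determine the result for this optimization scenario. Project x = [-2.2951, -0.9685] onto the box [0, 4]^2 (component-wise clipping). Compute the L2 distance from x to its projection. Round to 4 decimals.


Project each component onto [0, 4].
clip(-2.2951) = 0.0, clip(-0.9685) = 0.0
Projection = [0.0, 0.0]
Squared diffs: [5.2675, 0.938]
Distance = sqrt(6.2055) = 2.4911


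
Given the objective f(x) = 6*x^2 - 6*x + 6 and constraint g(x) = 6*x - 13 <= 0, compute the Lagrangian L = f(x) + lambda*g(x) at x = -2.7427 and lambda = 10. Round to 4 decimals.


Step 1: Evaluate f(x).
f(-2.7427) = 6*(-2.7427)^2 - 6*(-2.7427) + 6 = 67.5906
Step 2: Evaluate g(x).
g(-2.7427) = 6*-2.7427 - 13 = -29.4562
Step 3: Compute Lagrangian.
L = 67.5906 + 10*-29.4562 = -226.9714


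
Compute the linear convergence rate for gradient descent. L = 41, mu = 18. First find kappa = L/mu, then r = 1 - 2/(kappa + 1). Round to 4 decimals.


Step 1: Compute the condition number.
kappa = L/mu = 41/18 = 2.2778
Step 2: Compute the convergence rate.
r = 1 - 2/(kappa + 1) = 1 - 2*mu/(L + mu) = (L - mu)/(L + mu) = 23/59 = 0.3898


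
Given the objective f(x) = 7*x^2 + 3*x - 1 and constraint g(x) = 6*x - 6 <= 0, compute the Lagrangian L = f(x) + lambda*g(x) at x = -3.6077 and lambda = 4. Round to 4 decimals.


Step 1: Evaluate f(x).
f(-3.6077) = 7*(-3.6077)^2 + 3*(-3.6077) - 1 = 79.2854
Step 2: Evaluate g(x).
g(-3.6077) = 6*-3.6077 - 6 = -27.6462
Step 3: Compute Lagrangian.
L = 79.2854 + 4*-27.6462 = -31.2994


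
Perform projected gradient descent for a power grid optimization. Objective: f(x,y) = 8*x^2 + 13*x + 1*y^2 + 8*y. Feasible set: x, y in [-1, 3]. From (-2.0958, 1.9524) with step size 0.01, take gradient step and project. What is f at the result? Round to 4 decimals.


Step 1: Compute gradient at (-2.0958, 1.9524).
grad_x = 2*8*-2.0958 + 13 = -20.5328
grad_y = 2*1*1.9524 + 8 = 11.9048
Step 2: Gradient step.
x_raw = -2.0958 - 0.01*-20.5328 = -1.8905
y_raw = 1.9524 - 0.01*11.9048 = 1.8334
Step 3: Project onto [-1, 3].
x_proj = clip(-1.8905) = -1.0
y_proj = clip(1.8334) = 1.8334
Step 4: Evaluate f.
f(-1.0, 1.8334) = 13.028


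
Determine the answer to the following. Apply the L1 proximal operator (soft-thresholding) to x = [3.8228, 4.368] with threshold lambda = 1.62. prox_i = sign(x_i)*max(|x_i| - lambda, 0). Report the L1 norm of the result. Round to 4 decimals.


Soft-thresholding with lambda = 1.62:
prox(3.8228) = sign(3.8228)*max(|3.8228| - 1.62, 0) = 2.2028
prox(4.368) = sign(4.368)*max(|4.368| - 1.62, 0) = 2.748
prox(x) = [2.2028, 2.748]
||prox(x)||_1 = 2.2028 + 2.748 = 4.9508


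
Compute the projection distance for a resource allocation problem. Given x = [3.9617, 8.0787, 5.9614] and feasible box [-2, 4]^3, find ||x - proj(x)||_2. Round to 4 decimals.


Project each component onto [-2, 4].
clip(3.9617) = 3.9617, clip(8.0787) = 4.0, clip(5.9614) = 4.0
Projection = [3.9617, 4.0, 4.0]
Squared diffs: [0.0, 16.6358, 3.8471]
Distance = sqrt(20.4829) = 4.5258


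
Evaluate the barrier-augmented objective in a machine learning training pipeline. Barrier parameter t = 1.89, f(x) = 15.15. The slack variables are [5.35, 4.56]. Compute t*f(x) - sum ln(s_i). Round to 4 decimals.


Step 1: Compute log-barrier.
ln values: [1.6771, 1.5173]
phi = -(1.6771 + 1.5173) = -3.1944
Step 2: Compute augmented objective.
t*f(x) = 1.89*15.15 = 28.6335
Total = 28.6335 - 3.1944 = 25.4391


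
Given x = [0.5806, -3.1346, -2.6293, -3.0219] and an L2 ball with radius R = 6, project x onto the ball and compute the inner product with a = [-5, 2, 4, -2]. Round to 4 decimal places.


Step 1: Compute ||x|| (intermediates to 6 decimals).
||x|| = sqrt(0.5806^2 + (-3.1346)^2 + (-2.6293)^2 + (-3.0219)^2) = 5.119366
Step 2: Project.
Since ||x|| <= R, proj = x (no scaling needed).
proj(x) = [0.5806, -3.1346, -2.6293, -3.0219]
Step 3: Dot product.
a^T * proj(x) = -5*0.5806 + 2*(-3.1346) + 4*(-2.6293) - 2*(-3.0219) = -13.6456


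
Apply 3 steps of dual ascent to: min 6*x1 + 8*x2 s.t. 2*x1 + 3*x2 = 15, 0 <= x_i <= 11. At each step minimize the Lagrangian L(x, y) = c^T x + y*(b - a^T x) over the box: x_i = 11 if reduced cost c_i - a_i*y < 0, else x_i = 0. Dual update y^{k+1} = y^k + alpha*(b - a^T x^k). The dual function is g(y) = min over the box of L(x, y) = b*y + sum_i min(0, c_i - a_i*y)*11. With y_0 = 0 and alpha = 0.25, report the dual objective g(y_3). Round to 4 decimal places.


Dual ascent for LP: min 6*x1 + 8*x2, 2*x1 + 3*x2 = 15, 0 <= x_i <= 11
Step 1: y^k = 0.0, reduced costs: (6.0, 8.0)
  x^k = (0.0, 0.0), subgradient = b - a^T x = 15.0
  y^{k+1} = 0.0 + 0.25*15.0 = 3.75
Step 2: y^k = 3.75, reduced costs: (-1.5, -3.25)
  x^k = (11.0, 11.0), subgradient = b - a^T x = -40.0
  y^{k+1} = 3.75 + 0.25*-40.0 = -6.25
Step 3: y^k = -6.25, reduced costs: (18.5, 26.75)
  x^k = (0.0, 0.0), subgradient = b - a^T x = 15.0
  y^{k+1} = -6.25 + 0.25*15.0 = -2.5
Dual objective at y_3 = -2.5: reduced costs (11.0, 15.5), box minimizer x = (0.0, 0.0)
g(y_3) = b*y + (c1 - a1*y)*x1 + (c2 - a2*y)*x2 = 15*(-2.5) + 11.0*0.0 + 15.5*0.0 = -37.5 + 0.0 + 0.0 = -37.5


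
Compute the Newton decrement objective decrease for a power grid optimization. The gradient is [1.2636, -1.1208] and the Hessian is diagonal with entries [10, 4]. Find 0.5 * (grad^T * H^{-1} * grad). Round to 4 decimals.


Step 1: H is diagonal, so H^(-1) * g = [0.1264, -0.2802].
Step 2: g^T H^(-1) g = sum_i g_i^2 / H_ii
  = (1.2636)^2/10 + (-1.1208)^2/4
  = 0.1597 + 0.314 = 0.4737
Step 3: Objective decrease = 0.5 * g^T H^(-1) g = 0.2369


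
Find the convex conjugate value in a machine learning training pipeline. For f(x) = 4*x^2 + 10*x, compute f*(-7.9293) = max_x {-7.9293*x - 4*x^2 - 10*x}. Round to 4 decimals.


f*(y) = sup_x {y*x - a*x^2 - b*x} = sup_x {(y-b)*x - a*x^2}
FOC: (y - b) - 2a*x = 0 => x* = (y - b)/(2a)
x* = (-7.9293 - 10)/(2*4) = -2.2412
f*(-7.9293) = (y-b)^2/(4a) = (-7.9293 - 10)^2/(4*4)
= 321.4598/16 = 20.0912


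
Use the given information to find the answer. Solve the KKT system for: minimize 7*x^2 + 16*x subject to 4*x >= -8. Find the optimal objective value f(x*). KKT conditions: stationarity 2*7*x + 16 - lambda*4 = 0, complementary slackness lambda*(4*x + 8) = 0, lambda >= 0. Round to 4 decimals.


Step 1: Try lambda = 0 (constraint inactive).
Stationarity: 2*7*x + 16 = 0
x* = -16/(2*7) = -8/7 = -1.1429 (rounded; the exact value -8/7 is used below)
Check constraint: 4*-1.1429 = -4.5716 >= -8 -- satisfied.
Step 2: Compute optimal value.
f(x*) = 7*(-8/7)^2 + 16*(-8/7) = -9.1429


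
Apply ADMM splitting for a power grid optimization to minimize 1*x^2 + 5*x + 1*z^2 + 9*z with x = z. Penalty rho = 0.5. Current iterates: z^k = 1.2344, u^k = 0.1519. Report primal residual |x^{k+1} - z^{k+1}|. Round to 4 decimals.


ADMM iteration with rho = 0.5, z^k = 1.2344, u^k = 0.1519
Step 1: x-update.
Minimize 1*x^2 + 5*x + (0.5/2)*(x - 1.2344 + 0.1519)^2
FOC: (2*1 + 0.5)*x = -5 + 0.5*(1.2344 - 0.1519)
x^{k+1} = -1.7835
Step 2: z-update.
Minimize 1*z^2 + 9*z + (0.5/2)*(-1.7835 - z + 0.1519)^2
FOC: (2*1 + 0.5)*z = -9 + 0.5*(-1.7835 + 0.1519)
z^{k+1} = -3.9263
Step 3: u-update.
u^{k+1} = 0.1519 - 1.7835 + 3.9263 = 2.2947
Step 4: Primal residual = |-1.7835 + 3.9263| = 2.1428


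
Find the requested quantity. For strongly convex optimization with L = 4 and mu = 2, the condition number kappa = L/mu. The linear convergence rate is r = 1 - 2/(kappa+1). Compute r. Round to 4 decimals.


Step 1: Compute the condition number.
kappa = L/mu = 4/2 = 2.0
Step 2: Compute the convergence rate.
r = 1 - 2/(kappa + 1) = 1 - 2*mu/(L + mu) = (L - mu)/(L + mu) = 2/6 = 0.3333


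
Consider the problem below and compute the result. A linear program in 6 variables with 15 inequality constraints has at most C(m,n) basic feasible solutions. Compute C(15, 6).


Each vertex corresponds to some choice of n active constraints out of m, so the number of vertices is at most C(m, n) = m! / (n!(m-n)!).
m = 15, n = 6
Numerator: 15 * 14 * 13 * 12 * 11 * 10
Denominator: 6! = 720
C(15, 6) = 5005


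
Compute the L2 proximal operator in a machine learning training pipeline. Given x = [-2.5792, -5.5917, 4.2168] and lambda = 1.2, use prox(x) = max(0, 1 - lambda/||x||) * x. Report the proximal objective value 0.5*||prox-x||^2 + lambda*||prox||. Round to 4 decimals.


Step 1: Compute ||x||.
||x|| = 7.4633
Step 2: Compute scaling factor.
scale = max(0, 1 - 1.2/7.4633) = 0.8392
Step 3: prox(x) = [-2.1645, -4.6926, 3.5388]
||prox(x)|| = 6.2633
Step 4: Proximal objective.
0.5*||prox-x||^2 = 0.72
lambda*||prox|| = 7.516
Total = 8.236


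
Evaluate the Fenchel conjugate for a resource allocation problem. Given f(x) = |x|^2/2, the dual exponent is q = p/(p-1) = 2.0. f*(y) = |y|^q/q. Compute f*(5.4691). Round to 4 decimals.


The conjugate exponent q satisfies 1/p + 1/q = 1.
p = 2, so q = 2/(2 - 1) = 2.0
|y|^q = 5.4691^2.0 = 29.9111
f*(5.4691) = 29.9111 / 2.0 = 14.9555


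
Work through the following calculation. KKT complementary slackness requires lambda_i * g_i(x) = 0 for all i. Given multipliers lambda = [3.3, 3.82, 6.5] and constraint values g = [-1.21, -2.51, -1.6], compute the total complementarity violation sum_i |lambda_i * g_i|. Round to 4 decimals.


KKT complementary slackness check:
lambda_1 * g_1 = 3.3 * -1.21 = -3.993
lambda_2 * g_2 = 3.82 * -2.51 = -9.5882
lambda_3 * g_3 = 6.5 * -1.6 = -10.4
Total violation = 3.993 + 9.5882 + 10.4 = 23.9812


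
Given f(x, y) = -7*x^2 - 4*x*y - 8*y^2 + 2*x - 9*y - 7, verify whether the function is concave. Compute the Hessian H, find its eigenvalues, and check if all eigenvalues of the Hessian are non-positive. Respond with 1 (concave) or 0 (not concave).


The Hessian of f(x,y) = -7*x^2 - 4*x*y - 8*y^2 + 2*x - 9*y - 7 is:
H = [[-14, -4], [-4, -16]]
Trace = -14 - 16 = -30
Determinant = -14*-16 - (-4)^2 = 208
Discriminant = (-30)^2 - 4*208 = 68.0
Eigenvalues: lambda_1 = -19.1231, lambda_2 = -10.8769
The function is concave.

1


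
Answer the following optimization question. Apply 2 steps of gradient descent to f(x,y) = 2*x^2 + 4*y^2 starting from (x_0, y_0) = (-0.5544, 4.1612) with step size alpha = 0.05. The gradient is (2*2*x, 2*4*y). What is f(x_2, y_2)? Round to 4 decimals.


Gradient descent on f(x,y) = 2*x^2 + 4*y^2.
Starting point: (-0.5544, 4.1612), alpha = 0.05
Step 1: grad_x = 2*2*-0.5544 = -2.2176, grad_y = 2*4*4.1612 = 33.2896
  x_1 = -0.5544 - 0.05*-2.2176 = -0.4435
  y_1 = 4.1612 - 0.05*33.2896 = 2.4967
Step 2: grad_x = 2*2*-0.4435 = -1.7741, grad_y = 2*4*2.4967 = 19.9738
  x_2 = -0.4435 - 0.05*-1.7741 = -0.3548
  y_2 = 2.4967 - 0.05*19.9738 = 1.498
f(-0.3548, 1.498) = 2*(-0.3548)^2 + 4*1.498^2 = 9.2282


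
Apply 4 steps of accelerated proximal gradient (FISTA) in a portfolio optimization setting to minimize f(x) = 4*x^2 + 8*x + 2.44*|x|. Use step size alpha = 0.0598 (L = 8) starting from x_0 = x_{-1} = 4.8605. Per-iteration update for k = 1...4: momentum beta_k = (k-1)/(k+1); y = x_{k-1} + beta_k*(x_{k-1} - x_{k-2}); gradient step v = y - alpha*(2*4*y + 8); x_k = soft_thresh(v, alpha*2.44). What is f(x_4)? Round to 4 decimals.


FISTA on f(x) = 4*x^2 + 8*x + 2.44*|x|
L = 8, alpha = 0.0598
Iteration 1: beta = 0.0, y = 4.8605 + 0.0*(4.8605 - 4.8605) = 4.8605
  grad(y) = 46.884, v = y - alpha*grad = 2.0568
  prox(v) = soft_thresh(2.0568, 0.1459) = 1.9109
Iteration 2: beta = 0.3333, y = 1.9109 + 0.3333*(1.9109 - 4.8605) = 0.9277
  grad(y) = 15.4219, v = y - alpha*grad = 0.0055
  prox(v) = soft_thresh(0.0055, 0.1459) = 0.0
Iteration 3: beta = 0.5, y = 0.0 + 0.5*(0.0 - 1.9109) = -0.9555
  grad(y) = 0.3563, v = y - alpha*grad = -0.9768
  prox(v) = soft_thresh(-0.9768, 0.1459) = -0.8309
Iteration 4: beta = 0.6, y = -0.8309 + 0.6*(-0.8309 - 0.0) = -1.3294
  grad(y) = -2.635, v = y - alpha*grad = -1.1718
  prox(v) = soft_thresh(-1.1718, 0.1459) = -1.0259
f(x_4) = 4*(-1.0259)^2 + 8*(-1.0259) + 2.44*|-1.0259| = -1.4942


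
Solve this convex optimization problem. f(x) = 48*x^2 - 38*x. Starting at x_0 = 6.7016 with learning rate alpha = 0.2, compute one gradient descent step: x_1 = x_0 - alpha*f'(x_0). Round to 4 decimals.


We compute the gradient at x_0 and apply the update.
f'(x) = 96*x - 38
f'(6.7016) = 96*6.7016 - 38 = 605.3536
x_1 = 6.7016 - 0.2*605.3536 = -114.3691


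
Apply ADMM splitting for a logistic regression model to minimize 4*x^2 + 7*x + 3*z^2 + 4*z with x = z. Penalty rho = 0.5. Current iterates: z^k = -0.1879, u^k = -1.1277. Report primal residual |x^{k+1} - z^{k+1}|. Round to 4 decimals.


ADMM iteration with rho = 0.5, z^k = -0.1879, u^k = -1.1277
Step 1: x-update.
Minimize 4*x^2 + 7*x + (0.5/2)*(x + 0.1879 - 1.1277)^2
FOC: (2*4 + 0.5)*x = -7 + 0.5*(-0.1879 + 1.1277)
x^{k+1} = -0.7682
Step 2: z-update.
Minimize 3*z^2 + 4*z + (0.5/2)*(-0.7682 - z - 1.1277)^2
FOC: (2*3 + 0.5)*z = -4 + 0.5*(-0.7682 - 1.1277)
z^{k+1} = -0.7612
Step 3: u-update.
u^{k+1} = -1.1277 - 0.7682 + 0.7612 = -1.1347
Step 4: Primal residual = |-0.7682 + 0.7612| = 0.007


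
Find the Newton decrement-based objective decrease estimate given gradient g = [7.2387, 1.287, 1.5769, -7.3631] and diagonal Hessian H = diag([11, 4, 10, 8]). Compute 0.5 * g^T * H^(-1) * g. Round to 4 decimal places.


Step 1: H is diagonal, so H^(-1) * g = [0.6581, 0.3218, 0.1577, -0.9204].
Step 2: g^T H^(-1) g = sum_i g_i^2 / H_ii
  = (7.2387)^2/11 + (1.287)^2/4 + (1.5769)^2/10 + (-7.3631)^2/8
  = 4.7635 + 0.4141 + 0.2487 + 6.7769 = 12.2032
Step 3: Objective decrease = 0.5 * g^T H^(-1) g = 6.1016


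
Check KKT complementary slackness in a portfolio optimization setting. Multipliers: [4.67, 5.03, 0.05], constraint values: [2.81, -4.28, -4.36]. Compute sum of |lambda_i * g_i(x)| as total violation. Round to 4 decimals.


KKT complementary slackness check:
lambda_1 * g_1 = 4.67 * 2.81 = 13.1227
lambda_2 * g_2 = 5.03 * -4.28 = -21.5284
lambda_3 * g_3 = 0.05 * -4.36 = -0.218
Total violation = 13.1227 + 21.5284 + 0.218 = 34.8691


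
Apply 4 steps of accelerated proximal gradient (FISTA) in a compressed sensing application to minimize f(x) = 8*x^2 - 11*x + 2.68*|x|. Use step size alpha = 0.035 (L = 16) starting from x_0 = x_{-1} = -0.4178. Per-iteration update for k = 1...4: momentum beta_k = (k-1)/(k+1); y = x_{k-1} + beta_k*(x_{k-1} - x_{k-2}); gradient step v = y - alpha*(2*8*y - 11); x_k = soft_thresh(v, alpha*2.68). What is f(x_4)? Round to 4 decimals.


FISTA on f(x) = 8*x^2 - 11*x + 2.68*|x|
L = 16, alpha = 0.035
Iteration 1: beta = 0.0, y = -0.4178 + 0.0*(-0.4178 + 0.4178) = -0.4178
  grad(y) = -17.6848, v = y - alpha*grad = 0.2012
  prox(v) = soft_thresh(0.2012, 0.0938) = 0.1074
Iteration 2: beta = 0.3333, y = 0.1074 + 0.3333*(0.1074 + 0.4178) = 0.2824
  grad(y) = -6.4812, v = y - alpha*grad = 0.5093
  prox(v) = soft_thresh(0.5093, 0.0938) = 0.4155
Iteration 3: beta = 0.5, y = 0.4155 + 0.5*(0.4155 - 0.1074) = 0.5695
  grad(y) = -1.8877, v = y - alpha*grad = 0.6356
  prox(v) = soft_thresh(0.6356, 0.0938) = 0.5418
Iteration 4: beta = 0.6, y = 0.5418 + 0.6*(0.5418 - 0.4155) = 0.6176
  grad(y) = -1.1187, v = y - alpha*grad = 0.6567
  prox(v) = soft_thresh(0.6567, 0.0938) = 0.5629
f(x_4) = 8*0.5629^2 - 11*0.5629 + 2.68*|0.5629| = -2.1485


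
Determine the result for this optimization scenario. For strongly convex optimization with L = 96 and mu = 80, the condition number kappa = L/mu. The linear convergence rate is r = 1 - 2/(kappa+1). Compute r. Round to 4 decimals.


Step 1: Compute the condition number.
kappa = L/mu = 96/80 = 1.2
Step 2: Compute the convergence rate.
r = 1 - 2/(kappa + 1) = 1 - 2*mu/(L + mu) = (L - mu)/(L + mu) = 16/176 = 0.0909


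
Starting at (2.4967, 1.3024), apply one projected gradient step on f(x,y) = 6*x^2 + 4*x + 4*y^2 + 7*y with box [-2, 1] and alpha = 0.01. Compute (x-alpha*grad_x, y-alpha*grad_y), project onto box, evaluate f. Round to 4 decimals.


Step 1: Compute gradient at (2.4967, 1.3024).
grad_x = 2*6*2.4967 + 4 = 33.9604
grad_y = 2*4*1.3024 + 7 = 17.4192
Step 2: Gradient step.
x_raw = 2.4967 - 0.01*33.9604 = 2.1571
y_raw = 1.3024 - 0.01*17.4192 = 1.1282
Step 3: Project onto [-2, 1].
x_proj = clip(2.1571) = 1.0
y_proj = clip(1.1282) = 1.0
Step 4: Evaluate f.
f(1.0, 1.0) = 21.0


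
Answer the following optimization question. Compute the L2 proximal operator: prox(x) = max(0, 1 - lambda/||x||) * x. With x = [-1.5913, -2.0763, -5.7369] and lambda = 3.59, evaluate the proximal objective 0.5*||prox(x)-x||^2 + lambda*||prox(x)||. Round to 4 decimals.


Step 1: Compute ||x||.
||x|| = 6.3052
Step 2: Compute scaling factor.
scale = max(0, 1 - 3.59/6.3052) = 0.4306
Step 3: prox(x) = [-0.6853, -0.8941, -2.4705]
||prox(x)|| = 2.7152
Step 4: Proximal objective.
0.5*||prox-x||^2 = 6.4441
lambda*||prox|| = 9.7476
Total = 16.1915


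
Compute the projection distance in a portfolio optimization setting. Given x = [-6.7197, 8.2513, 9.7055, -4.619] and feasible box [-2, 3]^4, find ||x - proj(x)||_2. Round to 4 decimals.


Project each component onto [-2, 3].
clip(-6.7197) = -2.0, clip(8.2513) = 3.0, clip(9.7055) = 3.0, clip(-4.619) = -2.0
Projection = [-2.0, 3.0, 3.0, -2.0]
Squared diffs: [22.2756, 27.5762, 44.9637, 6.8592]
Distance = sqrt(101.6747) = 10.0834


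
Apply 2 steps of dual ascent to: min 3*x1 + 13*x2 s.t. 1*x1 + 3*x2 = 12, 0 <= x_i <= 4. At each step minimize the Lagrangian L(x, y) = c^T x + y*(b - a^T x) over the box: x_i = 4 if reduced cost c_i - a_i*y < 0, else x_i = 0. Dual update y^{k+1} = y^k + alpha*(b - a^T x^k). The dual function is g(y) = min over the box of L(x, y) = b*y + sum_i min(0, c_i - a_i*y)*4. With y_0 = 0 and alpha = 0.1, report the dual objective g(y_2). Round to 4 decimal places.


Dual ascent for LP: min 3*x1 + 13*x2, 1*x1 + 3*x2 = 12, 0 <= x_i <= 4
Step 1: y^k = 0.0, reduced costs: (3.0, 13.0)
  x^k = (0.0, 0.0), subgradient = b - a^T x = 12.0
  y^{k+1} = 0.0 + 0.1*12.0 = 1.2
Step 2: y^k = 1.2, reduced costs: (1.8, 9.4)
  x^k = (0.0, 0.0), subgradient = b - a^T x = 12.0
  y^{k+1} = 1.2 + 0.1*12.0 = 2.4
Dual objective at y_2 = 2.4: reduced costs (0.6, 5.8), box minimizer x = (0.0, 0.0)
g(y_2) = b*y + (c1 - a1*y)*x1 + (c2 - a2*y)*x2 = 12*2.4 + 0.6*0.0 + 5.8*0.0 = 28.8 + 0.0 + 0.0 = 28.8


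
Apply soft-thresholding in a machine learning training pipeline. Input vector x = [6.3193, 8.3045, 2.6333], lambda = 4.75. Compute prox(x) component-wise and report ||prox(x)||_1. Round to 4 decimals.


Soft-thresholding with lambda = 4.75:
prox(6.3193) = sign(6.3193)*max(|6.3193| - 4.75, 0) = 1.5693
prox(8.3045) = sign(8.3045)*max(|8.3045| - 4.75, 0) = 3.5545
prox(2.6333) = sign(2.6333)*max(|2.6333| - 4.75, 0) = 0.0
prox(x) = [1.5693, 3.5545, 0.0]
||prox(x)||_1 = 1.5693 + 3.5545 + 0.0 = 5.1238


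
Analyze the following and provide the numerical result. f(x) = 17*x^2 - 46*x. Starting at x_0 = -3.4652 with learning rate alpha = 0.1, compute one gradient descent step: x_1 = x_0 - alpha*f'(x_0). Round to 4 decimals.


We compute the gradient at x_0 and apply the update.
f'(x) = 34*x - 46
f'(-3.4652) = 34*-3.4652 - 46 = -163.8168
x_1 = -3.4652 - 0.1*-163.8168 = 12.9165


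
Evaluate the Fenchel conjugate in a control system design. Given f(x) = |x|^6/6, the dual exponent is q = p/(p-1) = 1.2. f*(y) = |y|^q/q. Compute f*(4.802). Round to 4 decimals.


The conjugate exponent q satisfies 1/p + 1/q = 1.
p = 6, so q = 6/(6 - 1) = 1.2
|y|^q = 4.802^1.2 = 6.5721
f*(4.802) = 6.5721 / 1.2 = 5.4768


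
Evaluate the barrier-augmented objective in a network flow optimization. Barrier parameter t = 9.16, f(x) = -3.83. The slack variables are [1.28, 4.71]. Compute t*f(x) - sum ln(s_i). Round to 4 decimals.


Step 1: Compute log-barrier.
ln values: [0.2469, 1.5497]
phi = -(0.2469 + 1.5497) = -1.7965
Step 2: Compute augmented objective.
t*f(x) = 9.16*-3.83 = -35.0828
Total = -35.0828 - 1.7965 = -36.8793


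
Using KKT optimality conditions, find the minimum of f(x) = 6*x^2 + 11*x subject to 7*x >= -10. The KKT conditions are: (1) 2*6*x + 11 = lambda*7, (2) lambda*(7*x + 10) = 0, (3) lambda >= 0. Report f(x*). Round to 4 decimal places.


Step 1: Try lambda = 0 (constraint inactive).
Stationarity: 2*6*x + 11 = 0
x* = -11/(2*6) = -11/12 = -0.9167 (rounded; the exact value -11/12 is used below)
Check constraint: 7*-0.9167 = -6.4169 >= -10 -- satisfied.
Step 2: Compute optimal value.
f(x*) = 6*(-11/12)^2 + 11*(-11/12) = -5.0417


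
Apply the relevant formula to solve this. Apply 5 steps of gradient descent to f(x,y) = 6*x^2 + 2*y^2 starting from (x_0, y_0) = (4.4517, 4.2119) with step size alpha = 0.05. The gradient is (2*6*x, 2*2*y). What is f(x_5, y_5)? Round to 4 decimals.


Gradient descent on f(x,y) = 6*x^2 + 2*y^2.
Starting point: (4.4517, 4.2119), alpha = 0.05
Step 1: grad_x = 2*6*4.4517 = 53.4204, grad_y = 2*2*4.2119 = 16.8476
  x_1 = 4.4517 - 0.05*53.4204 = 1.7807
  y_1 = 4.2119 - 0.05*16.8476 = 3.3695
Step 2: grad_x = 2*6*1.7807 = 21.3682, grad_y = 2*2*3.3695 = 13.4781
  x_2 = 1.7807 - 0.05*21.3682 = 0.7123
  y_2 = 3.3695 - 0.05*13.4781 = 2.6956
Step 3: grad_x = 2*6*0.7123 = 8.5473, grad_y = 2*2*2.6956 = 10.7825
  x_3 = 0.7123 - 0.05*8.5473 = 0.2849
  y_3 = 2.6956 - 0.05*10.7825 = 2.1565
Step 4: grad_x = 2*6*0.2849 = 3.4189, grad_y = 2*2*2.1565 = 8.626
  x_4 = 0.2849 - 0.05*3.4189 = 0.114
  y_4 = 2.1565 - 0.05*8.626 = 1.7252
Step 5: grad_x = 2*6*0.114 = 1.3676, grad_y = 2*2*1.7252 = 6.9008
  x_5 = 0.114 - 0.05*1.3676 = 0.0456
  y_5 = 1.7252 - 0.05*6.9008 = 1.3802
f(0.0456, 1.3802) = 6*0.0456^2 + 2*1.3802^2 = 3.8221


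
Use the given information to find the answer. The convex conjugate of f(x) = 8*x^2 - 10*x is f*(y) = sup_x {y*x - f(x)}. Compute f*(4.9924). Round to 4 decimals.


f*(y) = sup_x {y*x - a*x^2 - b*x} = sup_x {(y-b)*x - a*x^2}
FOC: (y - b) - 2a*x = 0 => x* = (y - b)/(2a)
x* = (4.9924 + 10)/(2*8) = 0.937
f*(4.9924) = (y-b)^2/(4a) = (4.9924 + 10)^2/(4*8)
= 224.7721/32 = 7.0241


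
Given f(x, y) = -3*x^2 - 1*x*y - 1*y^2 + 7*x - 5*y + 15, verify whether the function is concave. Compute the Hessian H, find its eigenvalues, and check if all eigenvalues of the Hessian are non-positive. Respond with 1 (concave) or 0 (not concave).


The Hessian of f(x,y) = -3*x^2 - 1*x*y - 1*y^2 + 7*x - 5*y + 15 is:
H = [[-6, -1], [-1, -2]]
Trace = -6 - 2 = -8
Determinant = -6*-2 - (-1)^2 = 11
Discriminant = (-8)^2 - 4*11 = 20.0
Eigenvalues: lambda_1 = -6.2361, lambda_2 = -1.7639
The function is concave.

1


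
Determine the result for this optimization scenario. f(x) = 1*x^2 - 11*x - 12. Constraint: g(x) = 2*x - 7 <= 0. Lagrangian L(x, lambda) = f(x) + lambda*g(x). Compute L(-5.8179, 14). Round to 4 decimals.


Step 1: Evaluate f(x).
f(-5.8179) = 1*(-5.8179)^2 - 11*(-5.8179) - 12 = 85.8449
Step 2: Evaluate g(x).
g(-5.8179) = 2*-5.8179 - 7 = -18.6358
Step 3: Compute Lagrangian.
L = 85.8449 + 14*-18.6358 = -175.0563


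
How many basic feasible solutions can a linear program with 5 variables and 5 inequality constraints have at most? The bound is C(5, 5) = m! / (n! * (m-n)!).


Each vertex corresponds to some choice of n active constraints out of m, so the number of vertices is at most C(m, n) = m! / (n!(m-n)!).
m = 5, n = 5
Numerator: 5 * 4 * 3 * 2 * 1
Denominator: 5! = 120
C(5, 5) = 1


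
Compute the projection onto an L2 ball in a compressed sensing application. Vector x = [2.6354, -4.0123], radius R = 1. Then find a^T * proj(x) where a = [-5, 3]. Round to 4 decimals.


Step 1: Compute ||x|| (intermediates to 6 decimals).
||x|| = sqrt(2.6354^2 + (-4.0123)^2) = 4.800405
Step 2: Project.
Since ||x|| > R, scale = R/||x|| = 1/4.800405 = 0.208316, proj(x) = scale * x
proj(x) = [0.548996, -0.835826]
Step 3: Dot product.
a^T * proj(x) = -5*0.548996 + 3*(-0.835826) = -5.2525


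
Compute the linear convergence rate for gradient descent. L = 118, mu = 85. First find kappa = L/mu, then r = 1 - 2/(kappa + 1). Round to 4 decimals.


Step 1: Compute the condition number.
kappa = L/mu = 118/85 = 1.3882
Step 2: Compute the convergence rate.
r = 1 - 2/(kappa + 1) = 1 - 2*mu/(L + mu) = (L - mu)/(L + mu) = 33/203 = 0.1626


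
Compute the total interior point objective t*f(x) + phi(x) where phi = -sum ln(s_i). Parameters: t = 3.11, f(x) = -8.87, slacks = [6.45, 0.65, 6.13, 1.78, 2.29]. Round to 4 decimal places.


Step 1: Compute log-barrier.
ln values: [1.8641, -0.4308, 1.8132, 0.5766, 0.8286]
phi = -(1.8641 - 0.4308 + 1.8132 + 0.5766 + 0.8286) = -4.6517
Step 2: Compute augmented objective.
t*f(x) = 3.11*-8.87 = -27.5857
Total = -27.5857 - 4.6517 = -32.2374


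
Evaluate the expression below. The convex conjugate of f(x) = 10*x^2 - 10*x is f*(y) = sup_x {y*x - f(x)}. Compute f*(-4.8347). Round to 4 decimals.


f*(y) = sup_x {y*x - a*x^2 - b*x} = sup_x {(y-b)*x - a*x^2}
FOC: (y - b) - 2a*x = 0 => x* = (y - b)/(2a)
x* = (-4.8347 + 10)/(2*10) = 0.2583
f*(-4.8347) = (y-b)^2/(4a) = (-4.8347 + 10)^2/(4*10)
= 26.6803/40 = 0.667


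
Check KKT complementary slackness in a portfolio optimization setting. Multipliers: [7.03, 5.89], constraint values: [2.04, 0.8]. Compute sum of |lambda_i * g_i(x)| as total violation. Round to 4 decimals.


KKT complementary slackness check:
lambda_1 * g_1 = 7.03 * 2.04 = 14.3412
lambda_2 * g_2 = 5.89 * 0.8 = 4.712
Total violation = 14.3412 + 4.712 = 19.0532


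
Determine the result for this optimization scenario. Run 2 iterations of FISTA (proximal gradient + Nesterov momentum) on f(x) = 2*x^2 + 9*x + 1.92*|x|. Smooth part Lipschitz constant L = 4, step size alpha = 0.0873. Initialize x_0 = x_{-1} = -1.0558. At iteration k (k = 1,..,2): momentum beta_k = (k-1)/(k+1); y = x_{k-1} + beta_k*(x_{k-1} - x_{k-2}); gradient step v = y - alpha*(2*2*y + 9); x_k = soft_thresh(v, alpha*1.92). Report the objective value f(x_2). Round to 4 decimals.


FISTA on f(x) = 2*x^2 + 9*x + 1.92*|x|
L = 4, alpha = 0.0873
Iteration 1: beta = 0.0, y = -1.0558 + 0.0*(-1.0558 + 1.0558) = -1.0558
  grad(y) = 4.7768, v = y - alpha*grad = -1.4728
  prox(v) = soft_thresh(-1.4728, 0.1676) = -1.3052
Iteration 2: beta = 0.3333, y = -1.3052 + 0.3333*(-1.3052 + 1.0558) = -1.3883
  grad(y) = 3.4467, v = y - alpha*grad = -1.6892
  prox(v) = soft_thresh(-1.6892, 0.1676) = -1.5216
f(x_2) = 2*(-1.5216)^2 + 9*(-1.5216) + 1.92*|-1.5216| = -6.1424


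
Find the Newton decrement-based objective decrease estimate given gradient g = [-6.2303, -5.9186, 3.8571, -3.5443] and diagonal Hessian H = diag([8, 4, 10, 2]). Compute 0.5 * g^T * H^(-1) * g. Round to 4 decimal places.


Step 1: H is diagonal, so H^(-1) * g = [-0.7788, -1.4797, 0.3857, -1.7722].
Step 2: g^T H^(-1) g = sum_i g_i^2 / H_ii
  = (-6.2303)^2/8 + (-5.9186)^2/4 + (3.8571)^2/10 + (-3.5443)^2/2
  = 4.8521 + 8.7575 + 1.4877 + 6.281 = 21.3783
Step 3: Objective decrease = 0.5 * g^T H^(-1) g = 10.6891


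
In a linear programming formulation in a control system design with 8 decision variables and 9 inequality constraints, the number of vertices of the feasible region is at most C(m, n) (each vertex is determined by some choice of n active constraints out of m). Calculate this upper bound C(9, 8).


Each vertex corresponds to some choice of n active constraints out of m, so the number of vertices is at most C(m, n) = m! / (n!(m-n)!).
m = 9, n = 8
Numerator: 9 * 8 * 7 * 6 * 5 * 4 * 3 * 2
Denominator: 8! = 40320
C(9, 8) = 9


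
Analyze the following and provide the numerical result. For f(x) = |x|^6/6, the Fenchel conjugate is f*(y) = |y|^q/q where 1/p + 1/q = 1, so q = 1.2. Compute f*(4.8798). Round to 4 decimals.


The conjugate exponent q satisfies 1/p + 1/q = 1.
p = 6, so q = 6/(6 - 1) = 1.2
|y|^q = 4.8798^1.2 = 6.7001
f*(4.8798) = 6.7001 / 1.2 = 5.5834


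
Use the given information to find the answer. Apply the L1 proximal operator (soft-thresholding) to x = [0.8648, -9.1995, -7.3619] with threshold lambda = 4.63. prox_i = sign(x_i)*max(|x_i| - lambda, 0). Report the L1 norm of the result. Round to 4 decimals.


Soft-thresholding with lambda = 4.63:
prox(0.8648) = sign(0.8648)*max(|0.8648| - 4.63, 0) = 0.0
prox(-9.1995) = sign(-9.1995)*max(|-9.1995| - 4.63, 0) = -4.5695
prox(-7.3619) = sign(-7.3619)*max(|-7.3619| - 4.63, 0) = -2.7319
prox(x) = [0.0, -4.5695, -2.7319]
||prox(x)||_1 = 0.0 + 4.5695 + 2.7319 = 7.3014


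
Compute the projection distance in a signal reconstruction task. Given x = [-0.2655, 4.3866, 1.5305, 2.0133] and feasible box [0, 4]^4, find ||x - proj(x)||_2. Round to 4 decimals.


Project each component onto [0, 4].
clip(-0.2655) = 0.0, clip(4.3866) = 4.0, clip(1.5305) = 1.5305, clip(2.0133) = 2.0133
Projection = [0.0, 4.0, 1.5305, 2.0133]
Squared diffs: [0.0705, 0.1495, 0.0, 0.0]
Distance = sqrt(0.22) = 0.469


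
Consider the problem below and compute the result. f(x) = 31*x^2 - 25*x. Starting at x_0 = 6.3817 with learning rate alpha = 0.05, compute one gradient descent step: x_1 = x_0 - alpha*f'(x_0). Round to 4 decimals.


We compute the gradient at x_0 and apply the update.
f'(x) = 62*x - 25
f'(6.3817) = 62*6.3817 - 25 = 370.6654
x_1 = 6.3817 - 0.05*370.6654 = -12.1516


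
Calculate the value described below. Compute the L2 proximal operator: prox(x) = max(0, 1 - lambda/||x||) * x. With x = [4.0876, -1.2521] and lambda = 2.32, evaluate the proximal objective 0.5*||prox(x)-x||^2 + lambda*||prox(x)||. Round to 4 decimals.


Step 1: Compute ||x||.
||x|| = 4.2751
Step 2: Compute scaling factor.
scale = max(0, 1 - 2.32/4.2751) = 0.4573
Step 3: prox(x) = [1.8693, -0.5726]
||prox(x)|| = 1.9551
Step 4: Proximal objective.
0.5*||prox-x||^2 = 2.6912
lambda*||prox|| = 4.5358
Total = 7.227


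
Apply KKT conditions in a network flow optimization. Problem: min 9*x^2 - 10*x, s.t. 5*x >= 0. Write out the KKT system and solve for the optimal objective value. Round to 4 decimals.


Step 1: Try lambda = 0 (constraint inactive).
Stationarity: 2*9*x - 10 = 0
x* = 10/(2*9) = 5/9 = 0.5556 (rounded; the exact value 5/9 is used below)
Check constraint: 5*0.5556 = 2.778 >= 0 -- satisfied.
Step 2: Compute optimal value.
f(x*) = 9*(5/9)^2 - 10*(5/9) = -2.7778


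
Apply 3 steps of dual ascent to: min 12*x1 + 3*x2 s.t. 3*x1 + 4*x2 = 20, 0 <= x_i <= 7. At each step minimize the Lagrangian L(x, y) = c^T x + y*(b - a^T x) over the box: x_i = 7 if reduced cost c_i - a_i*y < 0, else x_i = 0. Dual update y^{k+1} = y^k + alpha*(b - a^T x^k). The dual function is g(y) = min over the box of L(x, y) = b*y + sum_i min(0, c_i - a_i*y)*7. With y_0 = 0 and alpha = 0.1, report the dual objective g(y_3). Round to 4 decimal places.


Dual ascent for LP: min 12*x1 + 3*x2, 3*x1 + 4*x2 = 20, 0 <= x_i <= 7
Step 1: y^k = 0.0, reduced costs: (12.0, 3.0)
  x^k = (0.0, 0.0), subgradient = b - a^T x = 20.0
  y^{k+1} = 0.0 + 0.1*20.0 = 2.0
Step 2: y^k = 2.0, reduced costs: (6.0, -5.0)
  x^k = (0.0, 7.0), subgradient = b - a^T x = -8.0
  y^{k+1} = 2.0 + 0.1*-8.0 = 1.2
Step 3: y^k = 1.2, reduced costs: (8.4, -1.8)
  x^k = (0.0, 7.0), subgradient = b - a^T x = -8.0
  y^{k+1} = 1.2 + 0.1*-8.0 = 0.4
Dual objective at y_3 = 0.4: reduced costs (10.8, 1.4), box minimizer x = (0.0, 0.0)
g(y_3) = b*y + (c1 - a1*y)*x1 + (c2 - a2*y)*x2 = 20*0.4 + 10.8*0.0 + 1.4*0.0 = 8.0 + 0.0 + 0.0 = 8.0
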